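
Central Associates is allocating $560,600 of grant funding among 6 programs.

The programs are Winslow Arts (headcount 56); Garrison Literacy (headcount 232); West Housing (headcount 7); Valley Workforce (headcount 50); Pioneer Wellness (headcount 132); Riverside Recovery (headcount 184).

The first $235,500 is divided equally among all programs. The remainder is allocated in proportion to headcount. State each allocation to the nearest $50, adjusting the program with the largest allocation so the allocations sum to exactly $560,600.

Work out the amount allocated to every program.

Equal tier: $235,500 ÷ 6 = $39,250 apiece.
Remainder $325,100 by headcount (total 661): Winslow Arts 27,542.51 → $27,550; Garrison Literacy 114,104.69 → $114,100; West Housing 3,442.81 → $3,450; Valley Workforce 24,591.53 → $24,600; Pioneer Wellness 64,921.63 → $64,900; Riverside Recovery 90,496.82 → $90,500.
Totals: Winslow Arts $39,250 + $27,550 = $66,800; Garrison Literacy $39,250 + $114,100 = $153,350; West Housing $39,250 + $3,450 = $42,700; Valley Workforce $39,250 + $24,600 = $63,850; Pioneer Wellness $39,250 + $64,900 = $104,150; Riverside Recovery $39,250 + $90,500 = $129,750.

Winslow Arts: $66,800 · Garrison Literacy: $153,350 · West Housing: $42,700 · Valley Workforce: $63,850 · Pioneer Wellness: $104,150 · Riverside Recovery: $129,750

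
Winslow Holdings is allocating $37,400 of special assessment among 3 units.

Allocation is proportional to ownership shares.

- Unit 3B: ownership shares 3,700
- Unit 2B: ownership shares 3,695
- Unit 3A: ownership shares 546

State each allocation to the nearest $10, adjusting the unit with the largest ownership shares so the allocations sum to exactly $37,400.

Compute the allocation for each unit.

Unit 3B: $17,430; Unit 2B: $17,400; Unit 3A: $2,570

Combined ownership shares = 3,700 + 3,695 + 546 = 7,941.
Pro-rata amounts: Unit 3B 17,426.02; Unit 2B 17,402.47; Unit 3A 2,571.51.
After rounding ($10): Unit 3B $17,430; Unit 2B $17,400; Unit 3A $2,570. Sum = $37,400.
Sum already equals the total — no adjustment.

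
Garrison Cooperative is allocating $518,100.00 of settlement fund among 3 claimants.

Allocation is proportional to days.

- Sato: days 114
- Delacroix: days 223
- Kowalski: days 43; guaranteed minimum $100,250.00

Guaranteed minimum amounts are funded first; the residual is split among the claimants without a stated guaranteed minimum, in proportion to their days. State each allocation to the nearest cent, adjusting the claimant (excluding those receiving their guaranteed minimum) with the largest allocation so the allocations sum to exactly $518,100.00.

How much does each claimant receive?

Minimums first: Kowalski $100,250.00. Balance $417,850.00.
Balance split over remaining days 337: Sato 141,349.8516 → $141,349.85; Delacroix 276,500.1484 → $276,500.15.

Sato: $141,349.85 | Delacroix: $276,500.15 | Kowalski: $100,250.00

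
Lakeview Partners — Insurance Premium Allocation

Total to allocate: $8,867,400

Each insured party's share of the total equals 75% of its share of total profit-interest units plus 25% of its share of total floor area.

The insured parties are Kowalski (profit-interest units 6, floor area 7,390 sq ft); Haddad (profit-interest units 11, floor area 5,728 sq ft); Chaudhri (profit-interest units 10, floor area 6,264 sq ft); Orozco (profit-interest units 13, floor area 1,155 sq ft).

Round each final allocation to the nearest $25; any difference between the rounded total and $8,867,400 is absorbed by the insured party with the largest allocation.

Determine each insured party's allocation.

Totals — profit-interest units 40, floor area 20,537.
Blended shares (75% profit-interest units + 25% floor area): Kowalski 0.2025; Haddad 0.2760; Chaudhri 0.2638; Orozco 0.2578.
Proportional shares: Kowalski 1,795,290.13; Haddad 2,447,205.62; Chaudhri 2,338,799.96; Orozco 2,286,104.30.
Rounded to nearest $25: Kowalski $1,795,300; Haddad $2,447,200; Chaudhri $2,338,800; Orozco $2,286,100. Sum = $8,867,400.
Sum already equals the total — no adjustment.

Kowalski: $1,795,300; Haddad: $2,447,200; Chaudhri: $2,338,800; Orozco: $2,286,100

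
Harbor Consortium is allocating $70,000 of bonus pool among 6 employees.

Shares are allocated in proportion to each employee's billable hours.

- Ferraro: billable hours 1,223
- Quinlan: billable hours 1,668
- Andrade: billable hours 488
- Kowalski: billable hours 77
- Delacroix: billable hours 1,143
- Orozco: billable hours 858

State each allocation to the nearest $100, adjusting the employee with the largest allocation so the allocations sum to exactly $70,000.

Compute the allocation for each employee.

Total billable hours = 5,457.
Unrounded shares: Ferraro 1,223/5,457 × $70,000 = 15,688.11; Quinlan 1,668/5,457 × $70,000 = 21,396.37; Andrade 488/5,457 × $70,000 = 6,259.85; Kowalski 77/5,457 × $70,000 = 987.72; Delacroix 1,143/5,457 × $70,000 = 14,661.90; Orozco 858/5,457 × $70,000 = 11,006.05.
At nearest $100: Ferraro $15,700; Quinlan $21,400; Andrade $6,300; Kowalski $1,000; Delacroix $14,700; Orozco $11,000. Sum = $70,100.
Difference $70,000 − $70,100 = −$100 applied to largest allocation (Quinlan): Quinlan becomes $21,300.

Ferraro: $15,700 | Quinlan: $21,300 | Andrade: $6,300 | Kowalski: $1,000 | Delacroix: $14,700 | Orozco: $11,000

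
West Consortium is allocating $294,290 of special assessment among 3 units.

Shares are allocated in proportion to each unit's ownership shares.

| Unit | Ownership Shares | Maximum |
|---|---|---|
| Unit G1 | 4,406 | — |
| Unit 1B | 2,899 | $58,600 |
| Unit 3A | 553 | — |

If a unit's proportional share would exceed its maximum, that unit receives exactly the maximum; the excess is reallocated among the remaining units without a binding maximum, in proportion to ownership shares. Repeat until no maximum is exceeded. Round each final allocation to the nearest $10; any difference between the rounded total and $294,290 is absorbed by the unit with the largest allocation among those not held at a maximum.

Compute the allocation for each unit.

Unit G1: $209,410 | Unit 1B: $58,600 | Unit 3A: $26,280

Ownership shares total: 7,858.
Pro-rata shares before constraints: Unit G1 165,009.13; Unit 1B 108,570.46; Unit 3A 20,710.41.
Cap binds for Unit 1B ($58,600); residual $235,690 reallocated over remaining ownership shares 4,959.
Remaining shares: Unit G1 209,407.17 → $209,410; Unit 3A 26,282.83 → $26,280.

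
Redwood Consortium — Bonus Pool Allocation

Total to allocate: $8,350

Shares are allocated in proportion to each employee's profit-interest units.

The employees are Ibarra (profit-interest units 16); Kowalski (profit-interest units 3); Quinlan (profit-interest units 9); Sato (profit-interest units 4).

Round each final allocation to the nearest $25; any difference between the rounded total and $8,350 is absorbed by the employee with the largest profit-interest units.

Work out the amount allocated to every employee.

Ibarra: $4,175 | Kowalski: $775 | Quinlan: $2,350 | Sato: $1,050

Total profit-interest units = 16 + 3 + 9 + 4 = 32.
Pro-rata amounts: Ibarra 4,175.00; Kowalski 782.81; Quinlan 2,348.44; Sato 1,043.75.
Rounded to nearest $25: Ibarra $4,175; Kowalski $775; Quinlan $2,350; Sato $1,050. Sum = $8,350.
Rounded total matches; no reconciliation needed.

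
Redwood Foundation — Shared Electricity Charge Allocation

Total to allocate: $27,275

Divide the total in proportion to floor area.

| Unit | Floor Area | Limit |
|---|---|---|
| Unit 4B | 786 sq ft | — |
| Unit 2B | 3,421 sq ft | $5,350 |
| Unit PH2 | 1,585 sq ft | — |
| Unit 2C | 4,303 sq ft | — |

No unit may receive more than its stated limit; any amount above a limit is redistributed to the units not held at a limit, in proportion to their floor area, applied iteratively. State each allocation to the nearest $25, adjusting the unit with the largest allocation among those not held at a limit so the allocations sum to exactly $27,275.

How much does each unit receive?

Floor area total: 10,095.
Pro-rata shares before constraints: Unit 4B 2,123.64; Unit 2B 9,242.97; Unit PH2 4,282.40; Unit 2C 11,625.99.
Cap binds for Unit 2B ($5,350); balance $21,925 reallocated over remaining floor area 6,674.
Redistributed shares: Unit 4B 2,582.12 → $2,575; Unit PH2 5,206.94 → $5,200; Unit 2C 14,135.94 → $14,125.
Rounding difference +$25 applied to Unit 2C → $14,150.

Unit 4B: $2,575; Unit 2B: $5,350; Unit PH2: $5,200; Unit 2C: $14,150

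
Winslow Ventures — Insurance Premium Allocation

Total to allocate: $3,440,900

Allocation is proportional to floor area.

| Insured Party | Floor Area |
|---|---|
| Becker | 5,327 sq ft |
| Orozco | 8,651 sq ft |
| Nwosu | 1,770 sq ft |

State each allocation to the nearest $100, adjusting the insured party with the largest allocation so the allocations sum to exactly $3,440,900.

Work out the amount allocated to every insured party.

Becker: $1,163,900; Orozco: $1,890,300; Nwosu: $386,700

Combined floor area = 15,748.
Unrounded shares: Becker 5,327/15,748 × $3,440,900 = 1,163,936.65; Orozco 8,651/15,748 × $3,440,900 = 1,890,222.63; Nwosu 1,770/15,748 × $3,440,900 = 386,740.73.
At nearest $100: Becker $1,163,900; Orozco $1,890,200; Nwosu $386,700. Sum = $3,440,800.
Difference $3,440,900 − $3,440,800 = +$100 applied to largest allocation (Orozco): Orozco becomes $1,890,300.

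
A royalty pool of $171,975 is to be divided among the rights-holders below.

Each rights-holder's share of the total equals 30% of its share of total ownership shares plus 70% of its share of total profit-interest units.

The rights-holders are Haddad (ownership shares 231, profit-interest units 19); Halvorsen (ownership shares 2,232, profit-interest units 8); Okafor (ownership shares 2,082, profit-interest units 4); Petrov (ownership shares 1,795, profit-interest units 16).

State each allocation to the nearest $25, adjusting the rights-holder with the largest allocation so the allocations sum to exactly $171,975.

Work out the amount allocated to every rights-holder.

Ownership shares total 6,340; profit-interest units total 47.
Composite weights (30% ownership shares + 70% profit-interest units): Haddad 0.2939; Halvorsen 0.2248; Okafor 0.1581; Petrov 0.3232.
Unrounded shares: Haddad 50,545.06; Halvorsen 38,653.80; Okafor 27,187.84; Petrov 55,588.30.
Rounded to nearest $25: Haddad $50,550; Halvorsen $38,650; Okafor $27,200; Petrov $55,600. Sum = $172,000.
Difference $171,975 − $172,000 = −$25 applied to largest allocation (Petrov): Petrov becomes $55,575.

Haddad: $50,550 · Halvorsen: $38,650 · Okafor: $27,200 · Petrov: $55,575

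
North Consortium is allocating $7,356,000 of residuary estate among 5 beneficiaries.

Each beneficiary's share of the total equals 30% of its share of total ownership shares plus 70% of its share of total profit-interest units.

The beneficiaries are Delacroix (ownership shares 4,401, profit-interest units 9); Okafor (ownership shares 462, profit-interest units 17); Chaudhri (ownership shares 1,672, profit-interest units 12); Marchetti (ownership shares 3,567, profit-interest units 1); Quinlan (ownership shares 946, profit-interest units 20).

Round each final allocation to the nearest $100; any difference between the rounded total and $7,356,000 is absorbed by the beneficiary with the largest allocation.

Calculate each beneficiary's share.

Totals — ownership shares 11,048, profit-interest units 59.
Composite weights (30% ownership shares + 70% profit-interest units): Delacroix 0.2263; Okafor 0.2142; Chaudhri 0.1878; Marchetti 0.1087; Quinlan 0.2630.
Pro-rata amounts: Delacroix 1,664,555.80; Okafor 1,575,950.71; Chaudhri 1,381,271.16; Marchetti 799,770.56; Quinlan 1,934,451.77.
After rounding ($100): Delacroix $1,664,600; Okafor $1,576,000; Chaudhri $1,381,300; Marchetti $799,800; Quinlan $1,934,500. Sum = $7,356,200.
Difference $7,356,000 − $7,356,200 = −$200 applied to largest allocation (Quinlan): Quinlan becomes $1,934,300.

Delacroix: $1,664,600; Okafor: $1,576,000; Chaudhri: $1,381,300; Marchetti: $799,800; Quinlan: $1,934,300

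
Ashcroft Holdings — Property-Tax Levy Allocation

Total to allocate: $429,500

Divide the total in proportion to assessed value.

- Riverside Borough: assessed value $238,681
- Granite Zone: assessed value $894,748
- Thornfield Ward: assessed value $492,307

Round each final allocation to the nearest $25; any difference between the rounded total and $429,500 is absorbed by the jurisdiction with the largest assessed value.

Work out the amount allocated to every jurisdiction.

Assessed value total: 1,625,736.
Raw shares: Riverside Borough 238,681/1,625,736 × $429,500 = 63,056.66; Granite Zone 894,748/1,625,736 × $429,500 = 236,381.72; Thornfield Ward 492,307/1,625,736 × $429,500 = 130,061.62.
At nearest $25: Riverside Borough $63,050; Granite Zone $236,375; Thornfield Ward $130,050. Sum = $429,475.
Difference $429,500 − $429,475 = +$25 applied to largest assessed value (Granite Zone): Granite Zone becomes $236,400.

Riverside Borough: $63,050 · Granite Zone: $236,400 · Thornfield Ward: $130,050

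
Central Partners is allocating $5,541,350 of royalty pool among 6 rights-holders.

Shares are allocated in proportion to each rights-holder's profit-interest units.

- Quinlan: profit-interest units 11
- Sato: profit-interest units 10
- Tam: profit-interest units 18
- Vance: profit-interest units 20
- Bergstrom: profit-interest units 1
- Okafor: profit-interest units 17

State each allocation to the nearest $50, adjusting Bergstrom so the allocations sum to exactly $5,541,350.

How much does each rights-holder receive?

Quinlan: $791,600; Sato: $719,650; Tam: $1,295,400; Vance: $1,439,300; Bergstrom: $72,000; Okafor: $1,223,400

Combined profit-interest units = 77.
Pro-rata amounts: Quinlan 11/77 × $5,541,350 = 791,621.43; Sato 10/77 × $5,541,350 = 719,655.84; Tam 18/77 × $5,541,350 = 1,295,380.52; Vance 20/77 × $5,541,350 = 1,439,311.69; Bergstrom 1/77 × $5,541,350 = 71,965.58; Okafor 17/77 × $5,541,350 = 1,223,414.94.
At nearest $50: Quinlan $791,600; Sato $719,650; Tam $1,295,400; Vance $1,439,300; Bergstrom $71,950; Okafor $1,223,400. Sum = $5,541,300.
Difference $5,541,350 − $5,541,300 = +$50 applied to Bergstrom: Bergstrom becomes $72,000.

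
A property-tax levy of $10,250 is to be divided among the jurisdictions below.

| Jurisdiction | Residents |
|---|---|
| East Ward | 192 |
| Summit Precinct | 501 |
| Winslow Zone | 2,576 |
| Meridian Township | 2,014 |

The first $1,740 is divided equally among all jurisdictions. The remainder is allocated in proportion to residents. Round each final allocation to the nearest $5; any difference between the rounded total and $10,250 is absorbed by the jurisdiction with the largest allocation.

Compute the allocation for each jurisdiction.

East Ward: $745; Summit Precinct: $1,240; Winslow Zone: $4,585; Meridian Township: $3,680

$1,740 shared equally gives $435 per jurisdiction.
Remainder $8,510 by residents (total 5,283): East Ward 309.28 → $310; Summit Precinct 807.02 → $805; Winslow Zone 4,149.49 → $4,150; Meridian Township 3,244.21 → $3,245.
Totals: East Ward $435 + $310 = $745; Summit Precinct $435 + $805 = $1,240; Winslow Zone $435 + $4,150 = $4,585; Meridian Township $435 + $3,245 = $3,680.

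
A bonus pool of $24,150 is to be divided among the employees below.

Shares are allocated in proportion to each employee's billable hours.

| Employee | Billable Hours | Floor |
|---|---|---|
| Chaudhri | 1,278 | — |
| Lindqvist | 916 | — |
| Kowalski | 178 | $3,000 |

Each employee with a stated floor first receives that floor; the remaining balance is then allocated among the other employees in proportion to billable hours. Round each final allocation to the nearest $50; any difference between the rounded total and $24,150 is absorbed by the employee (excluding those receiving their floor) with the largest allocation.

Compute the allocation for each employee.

Minimums first: Kowalski $3,000. Balance $21,150.
Balance split over remaining billable hours 2,194: Chaudhri 12,319.83 → $12,300; Lindqvist 8,830.17 → $8,850.

Chaudhri: $12,300 | Lindqvist: $8,850 | Kowalski: $3,000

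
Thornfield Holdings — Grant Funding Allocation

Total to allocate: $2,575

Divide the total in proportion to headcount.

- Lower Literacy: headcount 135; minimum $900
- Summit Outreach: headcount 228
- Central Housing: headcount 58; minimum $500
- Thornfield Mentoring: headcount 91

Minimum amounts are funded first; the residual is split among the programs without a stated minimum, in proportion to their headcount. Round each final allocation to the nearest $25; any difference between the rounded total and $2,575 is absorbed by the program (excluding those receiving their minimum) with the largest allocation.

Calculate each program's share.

Minimums first: Lower Literacy $900; Central Housing $500. Balance $1,175.
Balance split over remaining headcount 319: Summit Outreach 839.81 → $850; Thornfield Mentoring 335.19 → $325.

Lower Literacy: $900; Summit Outreach: $850; Central Housing: $500; Thornfield Mentoring: $325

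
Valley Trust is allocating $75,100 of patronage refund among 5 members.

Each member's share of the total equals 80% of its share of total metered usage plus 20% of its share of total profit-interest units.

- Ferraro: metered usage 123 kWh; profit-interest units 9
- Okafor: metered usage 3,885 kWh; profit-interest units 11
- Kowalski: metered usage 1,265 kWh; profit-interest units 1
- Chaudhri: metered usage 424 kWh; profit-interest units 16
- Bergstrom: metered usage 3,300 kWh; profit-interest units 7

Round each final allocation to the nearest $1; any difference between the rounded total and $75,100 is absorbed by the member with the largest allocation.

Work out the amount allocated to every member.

Ferraro: $3,894; Okafor: $29,698; Kowalski: $8,789; Chaudhri: $8,293; Bergstrom: $24,426

Totals — metered usage 8,997, profit-interest units 44.
Composite weights (80% metered usage + 20% profit-interest units): Ferraro 0.0518; Okafor 0.3954; Kowalski 0.1170; Chaudhri 0.1104; Bergstrom 0.3252.
Unrounded shares: Ferraro 3,893.64; Okafor 29,698.18; Kowalski 8,788.76; Chaudhri 8,293.20; Bergstrom 24,426.22.
After rounding ($1): Ferraro $3,894; Okafor $29,698; Kowalski $8,789; Chaudhri $8,293; Bergstrom $24,426. Sum = $75,100.
Sum already equals the total — no adjustment.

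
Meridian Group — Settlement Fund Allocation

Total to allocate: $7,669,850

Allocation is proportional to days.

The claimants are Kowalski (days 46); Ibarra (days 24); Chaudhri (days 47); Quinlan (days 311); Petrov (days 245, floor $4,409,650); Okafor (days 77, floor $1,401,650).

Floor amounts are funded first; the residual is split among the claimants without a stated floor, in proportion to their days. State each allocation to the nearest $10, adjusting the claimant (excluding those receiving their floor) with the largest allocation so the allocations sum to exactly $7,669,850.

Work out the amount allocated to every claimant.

Guaranteed amounts: Petrov $4,409,650; Okafor $1,401,650. Balance $1,858,550.
Balance split over remaining days 428: Kowalski 199,750.70 → $199,750; Ibarra 104,217.76 → $104,220; Chaudhri 204,093.11 → $204,090; Quinlan 1,350,488.43 → $1,350,490.

Kowalski: $199,750; Ibarra: $104,220; Chaudhri: $204,090; Quinlan: $1,350,490; Petrov: $4,409,650; Okafor: $1,401,650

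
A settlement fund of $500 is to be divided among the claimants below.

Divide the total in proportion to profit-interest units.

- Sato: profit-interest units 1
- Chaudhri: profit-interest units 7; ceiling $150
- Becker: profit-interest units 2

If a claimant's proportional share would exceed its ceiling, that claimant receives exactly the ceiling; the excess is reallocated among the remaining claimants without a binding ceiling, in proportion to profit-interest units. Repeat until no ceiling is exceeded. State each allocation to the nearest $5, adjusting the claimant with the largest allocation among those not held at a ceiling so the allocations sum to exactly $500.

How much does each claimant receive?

Sato: $115; Chaudhri: $150; Becker: $235

Combined profit-interest units = 10.
Unconstrained shares: Sato 50.00; Chaudhri 350.00; Becker 100.00.
Cap binds for Chaudhri ($150); remaining pool $350 reallocated over remaining profit-interest units 3.
Shares after redistribution: Sato 116.67 → $115; Becker 233.33 → $235.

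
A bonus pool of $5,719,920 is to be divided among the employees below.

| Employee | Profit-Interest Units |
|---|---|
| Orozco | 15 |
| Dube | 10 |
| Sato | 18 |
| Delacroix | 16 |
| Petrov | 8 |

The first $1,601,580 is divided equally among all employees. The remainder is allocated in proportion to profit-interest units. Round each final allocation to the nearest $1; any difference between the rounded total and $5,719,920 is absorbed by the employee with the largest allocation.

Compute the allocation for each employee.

Orozco: $1,242,332 · Dube: $934,994 · Sato: $1,426,736 · Delacroix: $1,303,800 · Petrov: $812,058

$1,601,580 shared equally gives $320,316 per employee.
Remainder $4,118,340 by profit-interest units (total 67): Orozco 922,016.42 → $922,016; Dube 614,677.61 → $614,678; Sato 1,106,419.70 → $1,106,420; Delacroix 983,484.18 → $983,484; Petrov 491,742.09 → $491,742.
Totals: Orozco $320,316 + $922,016 = $1,242,332; Dube $320,316 + $614,678 = $934,994; Sato $320,316 + $1,106,420 = $1,426,736; Delacroix $320,316 + $983,484 = $1,303,800; Petrov $320,316 + $491,742 = $812,058.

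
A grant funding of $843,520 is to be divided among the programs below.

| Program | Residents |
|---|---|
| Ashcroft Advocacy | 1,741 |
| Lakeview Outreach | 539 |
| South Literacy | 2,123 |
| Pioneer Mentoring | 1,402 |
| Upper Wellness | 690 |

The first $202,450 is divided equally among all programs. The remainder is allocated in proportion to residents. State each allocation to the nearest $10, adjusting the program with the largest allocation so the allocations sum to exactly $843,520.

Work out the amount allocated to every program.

$202,450 shared equally gives $40,490 per program.
Remainder $641,070 by residents (total 6,495): Ashcroft Advocacy 171,840.32 → $171,840; Lakeview Outreach 53,200.42 → $53,200; South Literacy 209,544.51 → $209,540; Pioneer Mentoring 138,380.31 → $138,380; Upper Wellness 68,104.43 → $68,100.
Rounding difference +$10 on remainder applied to South Literacy.
Totals: Ashcroft Advocacy $40,490 + $171,840 = $212,330; Lakeview Outreach $40,490 + $53,200 = $93,690; South Literacy $40,490 + $209,550 = $250,040; Pioneer Mentoring $40,490 + $138,380 = $178,870; Upper Wellness $40,490 + $68,100 = $108,590.

Ashcroft Advocacy: $212,330; Lakeview Outreach: $93,690; South Literacy: $250,040; Pioneer Mentoring: $178,870; Upper Wellness: $108,590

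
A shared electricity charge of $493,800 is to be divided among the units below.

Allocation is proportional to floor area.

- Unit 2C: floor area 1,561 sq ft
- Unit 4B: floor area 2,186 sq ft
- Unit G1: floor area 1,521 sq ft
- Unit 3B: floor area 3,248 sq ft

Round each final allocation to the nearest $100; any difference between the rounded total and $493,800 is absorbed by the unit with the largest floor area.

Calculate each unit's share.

Sum of floor area: 1,561 + 2,186 + 1,521 + 3,248 = 8,516.
Raw shares: Unit 2C 90,514.54; Unit 4B 126,755.14; Unit G1 88,195.14; Unit 3B 188,335.18.
Rounded to nearest $100: Unit 2C $90,500; Unit 4B $126,800; Unit G1 $88,200; Unit 3B $188,300. Sum = $493,800.
Sum already equals the total — no adjustment.

Unit 2C: $90,500 | Unit 4B: $126,800 | Unit G1: $88,200 | Unit 3B: $188,300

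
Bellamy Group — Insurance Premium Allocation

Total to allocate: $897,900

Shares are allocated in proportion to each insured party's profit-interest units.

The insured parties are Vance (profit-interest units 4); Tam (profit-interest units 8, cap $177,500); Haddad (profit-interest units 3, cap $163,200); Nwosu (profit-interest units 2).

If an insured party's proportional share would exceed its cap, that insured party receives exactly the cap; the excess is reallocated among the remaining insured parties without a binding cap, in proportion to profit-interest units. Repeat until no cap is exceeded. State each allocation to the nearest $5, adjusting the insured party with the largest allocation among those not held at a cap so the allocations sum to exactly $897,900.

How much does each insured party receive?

Vance: $371,465 · Tam: $177,500 · Haddad: $163,200 · Nwosu: $185,735

Combined profit-interest units = 17.
Pro-rata shares before constraints: Vance 211,270.59; Tam 422,541.18; Haddad 158,452.94; Nwosu 105,635.29.
Cap binds for Tam ($177,500); residual $720,400 reallocated over remaining profit-interest units 9.
Cap binds for Haddad ($163,200); residual $557,200 reallocated over remaining profit-interest units 6.
Shares after redistribution: Vance 371,466.67 → $371,465; Nwosu 185,733.33 → $185,735.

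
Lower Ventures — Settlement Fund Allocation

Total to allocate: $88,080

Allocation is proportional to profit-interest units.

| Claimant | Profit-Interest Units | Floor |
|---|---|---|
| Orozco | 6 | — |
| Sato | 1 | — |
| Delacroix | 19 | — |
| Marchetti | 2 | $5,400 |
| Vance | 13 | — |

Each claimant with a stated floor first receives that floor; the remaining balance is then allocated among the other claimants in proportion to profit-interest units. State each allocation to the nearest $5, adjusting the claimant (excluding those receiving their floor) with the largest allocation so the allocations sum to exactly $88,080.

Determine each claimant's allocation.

Orozco: $12,720 · Sato: $2,120 · Delacroix: $40,280 · Marchetti: $5,400 · Vance: $27,560

Minimums first: Marchetti $5,400. Remaining pool $82,680.
Remaining pool split over remaining profit-interest units 39: Orozco 12,720.00 → $12,720; Sato 2,120.00 → $2,120; Delacroix 40,280.00 → $40,280; Vance 27,560.00 → $27,560.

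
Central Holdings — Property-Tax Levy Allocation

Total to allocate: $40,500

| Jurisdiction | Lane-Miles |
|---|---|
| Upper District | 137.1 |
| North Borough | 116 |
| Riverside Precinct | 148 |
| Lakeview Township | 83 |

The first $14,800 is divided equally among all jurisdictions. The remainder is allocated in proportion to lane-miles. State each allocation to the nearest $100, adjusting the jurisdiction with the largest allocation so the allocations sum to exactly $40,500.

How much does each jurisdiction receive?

Upper District: $11,000 · North Borough: $9,900 · Riverside Precinct: $11,500 · Lakeview Township: $8,100

$14,800 shared equally gives $3,700 per jurisdiction.
Remainder $25,700 by lane-miles (total 484.1): Upper District 7,278.39 → $7,300; North Borough 6,158.23 → $6,200; Riverside Precinct 7,857.05 → $7,900; Lakeview Township 4,406.32 → $4,400.
Rounding difference −$100 on remainder applied to Riverside Precinct.
Totals: Upper District $3,700 + $7,300 = $11,000; North Borough $3,700 + $6,200 = $9,900; Riverside Precinct $3,700 + $7,800 = $11,500; Lakeview Township $3,700 + $4,400 = $8,100.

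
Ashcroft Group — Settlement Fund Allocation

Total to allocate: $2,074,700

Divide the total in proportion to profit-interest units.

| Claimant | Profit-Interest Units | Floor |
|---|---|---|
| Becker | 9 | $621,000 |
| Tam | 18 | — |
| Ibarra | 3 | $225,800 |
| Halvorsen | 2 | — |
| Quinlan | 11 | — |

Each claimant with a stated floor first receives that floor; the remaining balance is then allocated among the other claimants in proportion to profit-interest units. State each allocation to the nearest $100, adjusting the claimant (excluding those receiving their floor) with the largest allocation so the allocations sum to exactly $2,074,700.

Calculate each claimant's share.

Becker: $621,000 · Tam: $713,000 · Ibarra: $225,800 · Halvorsen: $79,200 · Quinlan: $435,700

Minimums first: Becker $621,000; Ibarra $225,800. Residual $1,227,900.
Residual split over remaining profit-interest units 31: Tam 712,974.19 → $713,000; Halvorsen 79,219.35 → $79,200; Quinlan 435,706.45 → $435,700.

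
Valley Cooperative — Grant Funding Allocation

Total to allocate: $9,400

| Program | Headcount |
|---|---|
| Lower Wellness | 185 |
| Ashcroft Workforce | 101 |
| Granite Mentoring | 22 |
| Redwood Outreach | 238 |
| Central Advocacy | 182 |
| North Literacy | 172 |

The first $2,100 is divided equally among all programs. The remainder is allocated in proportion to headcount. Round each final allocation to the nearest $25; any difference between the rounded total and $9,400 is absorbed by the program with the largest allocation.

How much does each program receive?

Equal tier: $2,100 ÷ 6 = $350 apiece.
Remainder $7,300 by headcount (total 900): Lower Wellness 1,500.56 → $1,500; Ashcroft Workforce 819.22 → $825; Granite Mentoring 178.44 → $175; Redwood Outreach 1,930.44 → $1,925; Central Advocacy 1,476.22 → $1,475; North Literacy 1,395.11 → $1,400.
Totals: Lower Wellness $350 + $1,500 = $1,850; Ashcroft Workforce $350 + $825 = $1,175; Granite Mentoring $350 + $175 = $525; Redwood Outreach $350 + $1,925 = $2,275; Central Advocacy $350 + $1,475 = $1,825; North Literacy $350 + $1,400 = $1,750.

Lower Wellness: $1,850 | Ashcroft Workforce: $1,175 | Granite Mentoring: $525 | Redwood Outreach: $2,275 | Central Advocacy: $1,825 | North Literacy: $1,750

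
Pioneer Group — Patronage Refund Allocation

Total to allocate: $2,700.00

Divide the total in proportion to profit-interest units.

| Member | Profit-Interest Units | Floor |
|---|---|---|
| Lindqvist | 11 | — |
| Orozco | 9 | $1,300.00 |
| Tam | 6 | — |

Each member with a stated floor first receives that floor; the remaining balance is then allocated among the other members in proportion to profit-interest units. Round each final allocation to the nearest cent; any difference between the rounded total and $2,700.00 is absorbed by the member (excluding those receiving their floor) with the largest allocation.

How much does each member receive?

Fund the minimums — Orozco $1,300.00. Remaining pool $1,400.00.
Remaining pool split over remaining profit-interest units 17: Lindqvist 905.8824 → $905.88; Tam 494.1176 → $494.12.

Lindqvist: $905.88; Orozco: $1,300.00; Tam: $494.12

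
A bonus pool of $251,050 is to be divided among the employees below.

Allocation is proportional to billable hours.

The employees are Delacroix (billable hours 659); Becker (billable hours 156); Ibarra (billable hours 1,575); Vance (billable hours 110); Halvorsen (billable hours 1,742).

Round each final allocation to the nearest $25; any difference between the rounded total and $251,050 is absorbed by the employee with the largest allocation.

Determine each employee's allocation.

Billable hours total: 4,242.
Proportional shares: Delacroix 659/4,242 × $251,050 = 39,000.93; Becker 156/4,242 × $251,050 = 9,232.39; Ibarra 1,575/4,242 × $251,050 = 93,211.63; Vance 110/4,242 × $251,050 = 6,510.02; Halvorsen 1,742/4,242 × $251,050 = 103,095.03.
After rounding ($25): Delacroix $39,000; Becker $9,225; Ibarra $93,200; Vance $6,500; Halvorsen $103,100. Sum = $251,025.
Difference $251,050 − $251,025 = +$25 applied to largest allocation (Halvorsen): Halvorsen becomes $103,125.

Delacroix: $39,000 | Becker: $9,225 | Ibarra: $93,200 | Vance: $6,500 | Halvorsen: $103,125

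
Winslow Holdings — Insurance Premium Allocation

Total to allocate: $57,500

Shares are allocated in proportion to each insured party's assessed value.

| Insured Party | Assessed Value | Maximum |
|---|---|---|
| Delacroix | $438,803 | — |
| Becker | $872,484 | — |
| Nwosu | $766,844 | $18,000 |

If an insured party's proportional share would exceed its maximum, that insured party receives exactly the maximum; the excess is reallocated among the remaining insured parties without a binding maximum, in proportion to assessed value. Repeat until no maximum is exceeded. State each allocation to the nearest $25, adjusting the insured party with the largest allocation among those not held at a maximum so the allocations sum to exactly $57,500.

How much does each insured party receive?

Combined assessed value = 2,078,131.
Proportional shares (ignoring caps): Delacroix 12,141.28; Becker 24,140.84; Nwosu 21,217.88.
Capped: Nwosu ($18,000); remaining pool $39,500 reallocated over remaining assessed value 1,311,287.
Shares after redistribution: Delacroix 13,218.10 → $13,225; Becker 26,281.90 → $26,275.

Delacroix: $13,225 | Becker: $26,275 | Nwosu: $18,000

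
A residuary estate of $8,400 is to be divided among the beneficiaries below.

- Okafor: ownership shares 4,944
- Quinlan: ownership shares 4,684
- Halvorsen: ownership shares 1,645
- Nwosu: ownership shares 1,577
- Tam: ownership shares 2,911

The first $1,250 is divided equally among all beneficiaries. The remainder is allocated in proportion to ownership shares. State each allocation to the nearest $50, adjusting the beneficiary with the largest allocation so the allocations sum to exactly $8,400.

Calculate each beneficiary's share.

$1,250 shared equally gives $250 per beneficiary.
Remainder $7,150 by ownership shares (total 15,761): Okafor 2,242.85 → $2,250; Quinlan 2,124.90 → $2,100; Halvorsen 746.26 → $750; Nwosu 715.41 → $700; Tam 1,320.58 → $1,300.
Rounding difference +$50 on remainder applied to Okafor.
Totals: Okafor $250 + $2,300 = $2,550; Quinlan $250 + $2,100 = $2,350; Halvorsen $250 + $750 = $1,000; Nwosu $250 + $700 = $950; Tam $250 + $1,300 = $1,550.

Okafor: $2,550 · Quinlan: $2,350 · Halvorsen: $1,000 · Nwosu: $950 · Tam: $1,550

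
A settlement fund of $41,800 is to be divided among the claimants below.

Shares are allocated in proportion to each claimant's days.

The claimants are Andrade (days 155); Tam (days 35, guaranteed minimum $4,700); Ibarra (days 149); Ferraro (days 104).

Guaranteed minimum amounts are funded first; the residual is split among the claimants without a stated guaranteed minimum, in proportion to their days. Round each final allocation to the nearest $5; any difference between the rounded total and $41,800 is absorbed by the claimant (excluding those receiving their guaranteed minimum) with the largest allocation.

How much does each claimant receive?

Fund the minimums — Tam $4,700. Residual $37,100.
Residual split over remaining days 408: Andrade 14,094.36 → $14,095; Ibarra 13,548.77 → $13,550; Ferraro 9,456.86 → $9,455.

Andrade: $14,095 · Tam: $4,700 · Ibarra: $13,550 · Ferraro: $9,455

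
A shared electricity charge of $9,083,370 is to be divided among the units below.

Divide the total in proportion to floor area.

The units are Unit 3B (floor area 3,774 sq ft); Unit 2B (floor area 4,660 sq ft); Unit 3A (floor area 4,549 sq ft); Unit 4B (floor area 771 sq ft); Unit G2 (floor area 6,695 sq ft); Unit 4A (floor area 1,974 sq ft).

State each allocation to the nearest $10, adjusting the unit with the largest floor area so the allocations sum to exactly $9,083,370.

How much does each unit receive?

Unit 3B: $1,528,820 · Unit 2B: $1,887,730 · Unit 3A: $1,842,760 · Unit 4B: $312,330 · Unit G2: $2,712,080 · Unit 4A: $799,650

Total floor area = 22,423.
Pro-rata amounts: Unit 3B 3,774/22,423 × $9,083,370 = 1,528,815.88; Unit 2B 4,660/22,423 × $9,083,370 = 1,887,727.07; Unit 3A 4,549/22,423 × $9,083,370 = 1,842,761.90; Unit 4B 771/22,423 × $9,083,370 = 312,325.66; Unit G2 6,695/22,423 × $9,083,370 = 2,712,088.58; Unit 4A 1,974/22,423 × $9,083,370 = 799,650.91.
Rounded to nearest $10: Unit 3B $1,528,820; Unit 2B $1,887,730; Unit 3A $1,842,760; Unit 4B $312,330; Unit G2 $2,712,090; Unit 4A $799,650. Sum = $9,083,380.
Difference $9,083,370 − $9,083,380 = −$10 applied to largest floor area (Unit G2): Unit G2 becomes $2,712,080.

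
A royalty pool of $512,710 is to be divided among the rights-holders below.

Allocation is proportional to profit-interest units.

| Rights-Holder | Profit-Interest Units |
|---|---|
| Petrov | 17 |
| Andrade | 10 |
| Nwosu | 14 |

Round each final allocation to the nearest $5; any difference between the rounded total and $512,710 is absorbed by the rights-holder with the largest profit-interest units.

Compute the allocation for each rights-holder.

Petrov: $212,590 | Andrade: $125,050 | Nwosu: $175,070

Profit-interest units total: 17 + 10 + 14 = 41.
Raw shares: Petrov 212,587.07; Andrade 125,051.22; Nwosu 175,071.71.
Rounded to nearest $5: Petrov $212,585; Andrade $125,050; Nwosu $175,070. Sum = $512,705.
Difference $512,710 − $512,705 = +$5 applied to largest profit-interest units (Petrov): Petrov becomes $212,590.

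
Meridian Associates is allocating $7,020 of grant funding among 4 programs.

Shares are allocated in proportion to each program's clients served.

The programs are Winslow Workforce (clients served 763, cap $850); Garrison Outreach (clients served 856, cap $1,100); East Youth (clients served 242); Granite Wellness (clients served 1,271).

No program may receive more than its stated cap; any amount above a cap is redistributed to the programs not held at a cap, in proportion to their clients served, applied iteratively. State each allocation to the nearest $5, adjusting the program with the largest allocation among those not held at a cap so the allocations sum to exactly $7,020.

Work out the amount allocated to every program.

Winslow Workforce: $850 | Garrison Outreach: $1,100 | East Youth: $810 | Granite Wellness: $4,260

Combined clients served = 3,132.
Pro-rata shares before constraints: Winslow Workforce 1,710.17; Garrison Outreach 1,918.62; East Youth 542.41; Granite Wellness 2,848.79.
Capped: Winslow Workforce ($850), Garrison Outreach ($1,100); remaining pool $5,070 reallocated over remaining clients served 1,513.
Shares after redistribution: East Youth 810.93 → $810; Granite Wellness 4,259.07 → $4,260.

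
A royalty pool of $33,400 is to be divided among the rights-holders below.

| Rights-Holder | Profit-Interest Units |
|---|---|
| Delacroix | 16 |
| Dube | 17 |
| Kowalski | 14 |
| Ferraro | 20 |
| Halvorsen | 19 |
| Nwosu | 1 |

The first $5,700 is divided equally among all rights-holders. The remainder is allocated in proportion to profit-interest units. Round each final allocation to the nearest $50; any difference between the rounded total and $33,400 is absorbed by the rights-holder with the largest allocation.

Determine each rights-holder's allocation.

Delacroix: $6,050 | Dube: $6,350 | Kowalski: $5,400 | Ferraro: $7,350 | Halvorsen: $7,000 | Nwosu: $1,250

$5,700 shared equally gives $950 per rights-holder.
Remainder $27,700 by profit-interest units (total 87): Delacroix 5,094.25 → $5,100; Dube 5,412.64 → $5,400; Kowalski 4,457.47 → $4,450; Ferraro 6,367.82 → $6,350; Halvorsen 6,049.43 → $6,050; Nwosu 318.39 → $300.
Rounding difference +$50 on remainder applied to Ferraro.
Totals: Delacroix $950 + $5,100 = $6,050; Dube $950 + $5,400 = $6,350; Kowalski $950 + $4,450 = $5,400; Ferraro $950 + $6,400 = $7,350; Halvorsen $950 + $6,050 = $7,000; Nwosu $950 + $300 = $1,250.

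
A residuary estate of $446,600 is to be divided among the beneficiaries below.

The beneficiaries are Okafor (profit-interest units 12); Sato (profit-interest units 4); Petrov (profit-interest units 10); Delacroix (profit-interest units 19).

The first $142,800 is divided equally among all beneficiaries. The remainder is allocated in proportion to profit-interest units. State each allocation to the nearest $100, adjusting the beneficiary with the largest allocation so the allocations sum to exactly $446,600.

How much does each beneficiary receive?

First tranche $142,800 split equally: $35,700 each.
Remainder $303,800 by profit-interest units (total 45): Okafor 81,013.33 → $81,000; Sato 27,004.44 → $27,000; Petrov 67,511.11 → $67,500; Delacroix 128,271.11 → $128,300.
Totals: Okafor $35,700 + $81,000 = $116,700; Sato $35,700 + $27,000 = $62,700; Petrov $35,700 + $67,500 = $103,200; Delacroix $35,700 + $128,300 = $164,000.

Okafor: $116,700 · Sato: $62,700 · Petrov: $103,200 · Delacroix: $164,000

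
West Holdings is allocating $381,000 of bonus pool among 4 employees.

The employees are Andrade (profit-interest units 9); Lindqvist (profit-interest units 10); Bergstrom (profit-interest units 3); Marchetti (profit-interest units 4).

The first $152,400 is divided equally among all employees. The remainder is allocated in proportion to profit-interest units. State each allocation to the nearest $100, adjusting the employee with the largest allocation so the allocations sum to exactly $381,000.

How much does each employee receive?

First tranche $152,400 split equally: $38,100 each.
Remainder $228,600 by profit-interest units (total 26): Andrade 79,130.77 → $79,100; Lindqvist 87,923.08 → $87,900; Bergstrom 26,376.92 → $26,400; Marchetti 35,169.23 → $35,200.
Totals: Andrade $38,100 + $79,100 = $117,200; Lindqvist $38,100 + $87,900 = $126,000; Bergstrom $38,100 + $26,400 = $64,500; Marchetti $38,100 + $35,200 = $73,300.

Andrade: $117,200 · Lindqvist: $126,000 · Bergstrom: $64,500 · Marchetti: $73,300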